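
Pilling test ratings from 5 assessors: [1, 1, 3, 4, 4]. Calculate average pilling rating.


Formula: Mean = sum / count
Sum = 1 + 1 + 3 + 4 + 4 = 13
Mean = 13 / 5 = 2.6

2.6


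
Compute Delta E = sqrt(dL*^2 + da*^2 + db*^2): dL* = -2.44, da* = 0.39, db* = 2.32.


Formula: Delta E = sqrt(dL*^2 + da*^2 + db*^2)
Step 1: dL*^2 = (-2.44)^2 = 5.9536
Step 2: da*^2 = 0.39^2 = 0.1521
Step 3: db*^2 = 2.32^2 = 5.3824
Step 4: Sum = 5.9536 + 0.1521 + 5.3824 = 11.4881
Step 5: Delta E = sqrt(11.4881) = 3.39

3.39 Delta E


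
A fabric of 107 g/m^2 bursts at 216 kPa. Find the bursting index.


Formula: Bursting Index = Bursting Strength / Fabric GSM
BI = 216 kPa / 107 g/m^2
BI = 2.019 kPa/(g/m^2)

2.019 kPa/(g/m^2)


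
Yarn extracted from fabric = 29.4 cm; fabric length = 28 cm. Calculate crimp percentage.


Formula: Crimp% = ((L_yarn - L_fabric) / L_fabric) * 100
Step 1: Extension = 29.4 - 28 = 1.4 cm
Step 2: Crimp% = (1.4 / 28) * 100
Step 3: Crimp% = 0.05 * 100 = 5.0%

5.0%


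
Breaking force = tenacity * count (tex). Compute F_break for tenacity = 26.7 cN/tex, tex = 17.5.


Formula: Breaking force = Tenacity * Linear density
F = 26.7 cN/tex * 17.5 tex
F = 467.25 cN

467.25 cN


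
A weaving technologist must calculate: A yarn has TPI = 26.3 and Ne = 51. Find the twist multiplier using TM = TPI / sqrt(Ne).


Formula: TM = TPI / sqrt(Ne)
Step 1: sqrt(Ne) = sqrt(51) = 7.1414
Step 2: TM = 26.3 / 7.1414 = 3.68

3.68 TM


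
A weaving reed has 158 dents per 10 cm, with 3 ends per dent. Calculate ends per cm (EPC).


Formula: EPC = (dents per 10 cm * ends per dent) / 10
Step 1: Total ends per 10 cm = 158 * 3 = 474
Step 2: EPC = 474 / 10 = 47.4 ends/cm

47.4 ends/cm


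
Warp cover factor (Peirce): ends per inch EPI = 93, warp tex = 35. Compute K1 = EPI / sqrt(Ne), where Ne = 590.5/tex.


Formula: K1 = EPI / sqrt(Ne), with Ne = 590.5 / tex_warp
Step 1: Ne = 590.5 / 35 = 16.871
Step 2: sqrt(Ne) = sqrt(16.871) = 4.1074
Step 3: K1 = 93 / 4.1074 = 22.6

22.6


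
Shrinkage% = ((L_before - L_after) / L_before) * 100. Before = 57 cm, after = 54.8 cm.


Formula: Shrinkage% = ((L_before - L_after) / L_before) * 100
Step 1: Shrinkage = 57 - 54.8 = 2.2 cm
Step 2: Shrinkage% = (2.2 / 57) * 100
Step 3: Shrinkage% = 0.038596 * 100 = 3.8596% ≈ 3.9%

3.9%


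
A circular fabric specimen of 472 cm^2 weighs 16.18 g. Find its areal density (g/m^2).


Formula: GSM = mass_g / area_m2
Step 1: Convert area: 472 cm^2 = 472 / 10000 = 0.0472 m^2
Step 2: GSM = 16.18 g / 0.0472 m^2 = 342.8 g/m^2

342.8 g/m^2


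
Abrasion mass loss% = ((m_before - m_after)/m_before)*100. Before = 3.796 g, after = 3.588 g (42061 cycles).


Formula: Mass loss% = ((m_before - m_after) / m_before) * 100
Step 1: Mass loss = 3.796 - 3.588 = 0.208 g
Step 2: Ratio = 0.208 / 3.796 = 0.0547945
Step 3: Mass loss% = 0.0547945 * 100 = 5.47945% ≈ 5.48%

5.48%


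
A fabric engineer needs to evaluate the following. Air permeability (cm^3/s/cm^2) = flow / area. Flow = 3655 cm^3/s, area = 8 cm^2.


Formula: Air Permeability = Airflow / Test Area
AP = 3655 cm^3/s / 8 cm^2
AP = 456.9 cm^3/s/cm^2

456.9 cm^3/s/cm^2


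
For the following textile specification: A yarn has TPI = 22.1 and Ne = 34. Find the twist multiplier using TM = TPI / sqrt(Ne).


Formula: TM = TPI / sqrt(Ne)
Step 1: sqrt(Ne) = sqrt(34) = 5.831
Step 2: TM = 22.1 / 5.831 = 3.79

3.79 TM


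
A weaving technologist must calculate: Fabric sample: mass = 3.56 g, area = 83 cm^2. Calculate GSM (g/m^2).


Formula: GSM = mass_g / area_m2
Step 1: Convert area: 83 cm^2 = 83 / 10000 = 0.0083 m^2
Step 2: GSM = 3.56 g / 0.0083 m^2 = 428.9 g/m^2

428.9 g/m^2


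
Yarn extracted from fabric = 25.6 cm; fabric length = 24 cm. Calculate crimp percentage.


Formula: Crimp% = ((L_yarn - L_fabric) / L_fabric) * 100
Step 1: Extension = 25.6 - 24 = 1.6 cm
Step 2: Crimp% = (1.6 / 24) * 100
Step 3: Crimp% = 0.066667 * 100 = 6.6667% ≈ 6.7%

6.7%


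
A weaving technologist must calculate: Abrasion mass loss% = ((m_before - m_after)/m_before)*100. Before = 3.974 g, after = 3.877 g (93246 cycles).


Formula: Mass loss% = ((m_before - m_after) / m_before) * 100
Step 1: Mass loss = 3.974 - 3.877 = 0.097 g
Step 2: Ratio = 0.097 / 3.974 = 0.0244087
Step 3: Mass loss% = 0.0244087 * 100 = 2.44087% ≈ 2.44%

2.44%


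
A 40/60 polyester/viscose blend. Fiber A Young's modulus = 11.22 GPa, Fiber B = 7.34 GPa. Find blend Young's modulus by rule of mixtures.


Formula: Blend property = (fraction_A * property_A) + (fraction_B * property_B)
Step 1: Contribution A = 40/100 * 11.22 GPa = 4.488 GPa
Step 2: Contribution B = 60/100 * 7.34 GPa = 4.404 GPa
Step 3: Blend Young's modulus = 4.488 + 4.404 = 8.892 GPa

8.892 GPa


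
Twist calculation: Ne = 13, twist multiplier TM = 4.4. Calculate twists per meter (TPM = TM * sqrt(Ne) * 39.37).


Formula: TPM = TM * sqrt(Ne) * 39.37
Step 1: sqrt(Ne) = sqrt(13) = 3.6056
Step 2: TM * sqrt(Ne) = 4.4 * 3.6056 = 15.8646
Step 3: TPM = 15.8646 * 39.37 = 625 twists/m

625 twists/m


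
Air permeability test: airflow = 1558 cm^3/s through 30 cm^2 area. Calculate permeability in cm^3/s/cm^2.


Formula: Air Permeability = Airflow / Test Area
AP = 1558 cm^3/s / 30 cm^2
AP = 51.9 cm^3/s/cm^2

51.9 cm^3/s/cm^2


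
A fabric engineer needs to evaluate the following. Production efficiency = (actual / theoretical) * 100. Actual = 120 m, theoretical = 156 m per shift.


Formula: Efficiency% = (Actual output / Theoretical output) * 100
Efficiency% = (120 / 156) * 100
Efficiency% = 0.769231 * 100 = 76.9231% ≈ 76.9%

76.9%


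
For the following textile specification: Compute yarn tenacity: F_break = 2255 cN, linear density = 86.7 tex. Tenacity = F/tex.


Formula: Tenacity = Breaking force / Linear density
Tenacity = 2255 cN / 86.7 tex
Tenacity = 26.01 cN/tex

26.01 cN/tex


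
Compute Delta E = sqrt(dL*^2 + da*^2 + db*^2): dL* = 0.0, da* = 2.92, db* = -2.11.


Formula: Delta E = sqrt(dL*^2 + da*^2 + db*^2)
Step 1: dL*^2 = 0.0^2 = 0.0
Step 2: da*^2 = 2.92^2 = 8.5264
Step 3: db*^2 = (-2.11)^2 = 4.4521
Step 4: Sum = 0.0 + 8.5264 + 4.4521 = 12.9785
Step 5: Delta E = sqrt(12.9785) = 3.6

3.6 Delta E


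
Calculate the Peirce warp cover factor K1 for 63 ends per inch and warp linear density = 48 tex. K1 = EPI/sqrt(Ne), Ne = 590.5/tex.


Formula: K1 = EPI / sqrt(Ne), with Ne = 590.5 / tex_warp
Step 1: Ne = 590.5 / 48 = 12.302
Step 2: sqrt(Ne) = sqrt(12.302) = 3.5074
Step 3: K1 = 63 / 3.5074 = 18.0

18.0


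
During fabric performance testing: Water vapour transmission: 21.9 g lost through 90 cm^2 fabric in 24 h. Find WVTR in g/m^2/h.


Formula: WVTR = mass_loss / (area * time)
Step 1: Convert area: 90 cm^2 = 0.009 m^2
Step 2: WVTR = 21.9 g / (0.009 m^2 * 24 h)
Step 3: WVTR = 21.9 / 0.216 = 101.4 g/m^2/h

101.4 g/m^2/h


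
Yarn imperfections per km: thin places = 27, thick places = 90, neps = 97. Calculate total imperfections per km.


Formula: Total = thin places + thick places + neps
Total = 27 + 90 + 97
Total = 214 imperfections/km

214 imperfections/km


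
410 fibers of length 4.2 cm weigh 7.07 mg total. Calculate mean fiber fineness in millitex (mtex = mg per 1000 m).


Formula: fineness (mtex) = mass (mg) / total length (km) = (mass_mg / total_length_m) * 1000
Step 1: Convert fiber length: 4.2 cm = 0.042 m
Step 2: Total fiber length = 410 * 0.042 = 17.22 m
Step 3: Linear density = 7.07 mg / 17.22 m = 0.4106 mg/m
Step 4: fineness = 0.4106 * 1000 = 410.6 mtex

410.6 mtex


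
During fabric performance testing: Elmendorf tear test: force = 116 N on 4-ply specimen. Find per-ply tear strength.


Formula: Per-ply strength = Total force / Number of plies
Per-ply = 116 N / 4
Per-ply = 29 N

29 N


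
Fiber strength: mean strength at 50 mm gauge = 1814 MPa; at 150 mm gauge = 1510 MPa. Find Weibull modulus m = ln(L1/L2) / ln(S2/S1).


Formula: m = ln(L1/L2) / ln(S2/S1)
Step 1: ln(L1/L2) = ln(50/150) = -1.09861
Step 2: S2/S1 = 1510/1814 = 0.83241
Step 3: ln(S2/S1) = ln(0.83241) = -0.18343
Step 4: m = -1.09861 / -0.18343 = 5.99

5.99 (Weibull m)


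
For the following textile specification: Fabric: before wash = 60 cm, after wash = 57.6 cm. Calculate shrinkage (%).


Formula: Shrinkage% = ((L_before - L_after) / L_before) * 100
Step 1: Shrinkage = 60 - 57.6 = 2.4 cm
Step 2: Shrinkage% = (2.4 / 60) * 100
Step 3: Shrinkage% = 0.04 * 100 = 4.0%

4.0%


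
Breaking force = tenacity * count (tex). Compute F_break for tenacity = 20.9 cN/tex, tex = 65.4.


Formula: Breaking force = Tenacity * Linear density
F = 20.9 cN/tex * 65.4 tex
F = 1366.86 cN

1366.86 cN


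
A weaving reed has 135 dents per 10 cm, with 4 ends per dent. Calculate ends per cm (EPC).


Formula: EPC = (dents per 10 cm * ends per dent) / 10
Step 1: Total ends per 10 cm = 135 * 4 = 540
Step 2: EPC = 540 / 10 = 54.0 ends/cm

54.0 ends/cm


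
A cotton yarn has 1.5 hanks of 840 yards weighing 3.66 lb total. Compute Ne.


Formula: Ne = hanks / mass_lb
Substituting: Ne = 1.5 / 3.66
Ne = 0.4

0.4 Ne


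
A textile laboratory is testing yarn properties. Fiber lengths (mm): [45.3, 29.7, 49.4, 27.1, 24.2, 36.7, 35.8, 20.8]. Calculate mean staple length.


Formula: Mean = sum of lengths / count
Sum = 45.3 + 29.7 + 49.4 + 27.1 + 24.2 + 36.7 + 35.8 + 20.8
Sum = 269.0 mm
Mean = 269.0 / 8 = 33.63 mm

33.63 mm


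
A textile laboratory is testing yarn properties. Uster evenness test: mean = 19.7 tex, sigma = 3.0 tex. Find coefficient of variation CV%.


Formula: CV% = (standard deviation / mean) * 100
Step 1: Ratio = 3.0 / 19.7 = 0.152284
Step 2: CV% = 0.152284 * 100 = 15.2284% ≈ 15.2%

15.2%


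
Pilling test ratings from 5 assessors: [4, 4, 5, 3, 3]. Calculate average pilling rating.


Formula: Mean = sum / count
Sum = 4 + 4 + 5 + 3 + 3 = 19
Mean = 19 / 5 = 3.8

3.8


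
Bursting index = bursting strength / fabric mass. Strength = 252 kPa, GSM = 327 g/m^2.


Formula: Bursting Index = Bursting Strength / Fabric GSM
BI = 252 kPa / 327 g/m^2
BI = 0.771 kPa/(g/m^2)

0.771 kPa/(g/m^2)


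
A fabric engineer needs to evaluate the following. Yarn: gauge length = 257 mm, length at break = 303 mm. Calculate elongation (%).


Formula: Elongation (%) = ((L_break - L0) / L0) * 100
Step 1: Extension = 303 - 257 = 46 mm
Step 2: Elongation = (46 / 257) * 100
Step 3: Elongation = 0.178988 * 100 = 17.8988% ≈ 17.9%

17.9%


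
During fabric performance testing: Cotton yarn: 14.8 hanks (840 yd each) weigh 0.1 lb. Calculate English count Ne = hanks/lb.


Formula: Ne = hanks / mass_lb
Substituting: Ne = 14.8 / 0.1
Ne = 148.0

148.0 Ne


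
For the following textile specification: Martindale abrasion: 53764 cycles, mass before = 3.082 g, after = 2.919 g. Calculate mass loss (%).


Formula: Mass loss% = ((m_before - m_after) / m_before) * 100
Step 1: Mass loss = 3.082 - 2.919 = 0.163 g
Step 2: Ratio = 0.163 / 3.082 = 0.0528877
Step 3: Mass loss% = 0.0528877 * 100 = 5.28877% ≈ 5.29%

5.29%


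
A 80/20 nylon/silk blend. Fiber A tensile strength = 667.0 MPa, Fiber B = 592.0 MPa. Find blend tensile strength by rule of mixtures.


Formula: Blend property = (fraction_A * property_A) + (fraction_B * property_B)
Step 1: Contribution A = 80/100 * 667.0 MPa = 533.6 MPa
Step 2: Contribution B = 20/100 * 592.0 MPa = 118.4 MPa
Step 3: Blend tensile strength = 533.6 + 118.4 = 652.0 MPa

652.0 MPa


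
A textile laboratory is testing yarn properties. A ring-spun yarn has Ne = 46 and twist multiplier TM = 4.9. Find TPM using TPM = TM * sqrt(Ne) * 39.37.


Formula: TPM = TM * sqrt(Ne) * 39.37
Step 1: sqrt(Ne) = sqrt(46) = 6.7823
Step 2: TM * sqrt(Ne) = 4.9 * 6.7823 = 33.2333
Step 3: TPM = 33.2333 * 39.37 = 1308 twists/m

1308 twists/m


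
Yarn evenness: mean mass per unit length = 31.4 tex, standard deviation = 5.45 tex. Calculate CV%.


Formula: CV% = (standard deviation / mean) * 100
Step 1: Ratio = 5.45 / 31.4 = 0.173567
Step 2: CV% = 0.173567 * 100 = 17.3567% ≈ 17.4%

17.4%


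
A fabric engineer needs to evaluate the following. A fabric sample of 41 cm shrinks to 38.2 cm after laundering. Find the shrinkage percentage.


Formula: Shrinkage% = ((L_before - L_after) / L_before) * 100
Step 1: Shrinkage = 41 - 38.2 = 2.8 cm
Step 2: Shrinkage% = (2.8 / 41) * 100
Step 3: Shrinkage% = 0.068293 * 100 = 6.8293% ≈ 6.8%

6.8%


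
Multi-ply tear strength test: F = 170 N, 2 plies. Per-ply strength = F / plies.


Formula: Per-ply strength = Total force / Number of plies
Per-ply = 170 N / 2
Per-ply = 85 N

85 N


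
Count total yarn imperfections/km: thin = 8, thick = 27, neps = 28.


Formula: Total = thin places + thick places + neps
Total = 8 + 27 + 28
Total = 63 imperfections/km

63 imperfections/km


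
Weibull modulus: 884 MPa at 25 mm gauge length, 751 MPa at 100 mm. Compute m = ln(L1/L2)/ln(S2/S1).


Formula: m = ln(L1/L2) / ln(S2/S1)
Step 1: ln(L1/L2) = ln(25/100) = -1.38629
Step 2: S2/S1 = 751/884 = 0.84955
Step 3: ln(S2/S1) = ln(0.84955) = -0.16305
Step 4: m = -1.38629 / -0.16305 = 8.50

8.50 (Weibull m)


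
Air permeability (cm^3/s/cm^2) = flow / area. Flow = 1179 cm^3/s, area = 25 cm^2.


Formula: Air Permeability = Airflow / Test Area
AP = 1179 cm^3/s / 25 cm^2
AP = 47.2 cm^3/s/cm^2

47.2 cm^3/s/cm^2


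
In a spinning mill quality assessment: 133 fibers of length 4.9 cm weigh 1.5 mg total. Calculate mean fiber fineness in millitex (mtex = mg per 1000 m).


Formula: fineness (mtex) = mass (mg) / total length (km) = (mass_mg / total_length_m) * 1000
Step 1: Convert fiber length: 4.9 cm = 0.049 m
Step 2: Total fiber length = 133 * 0.049 = 6.517 m
Step 3: Linear density = 1.5 mg / 6.517 m = 0.2302 mg/m
Step 4: fineness = 0.2302 * 1000 = 230.2 mtex

230.2 mtex


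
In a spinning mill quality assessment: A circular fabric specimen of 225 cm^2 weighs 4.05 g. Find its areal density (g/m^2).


Formula: GSM = mass_g / area_m2
Step 1: Convert area: 225 cm^2 = 225 / 10000 = 0.0225 m^2
Step 2: GSM = 4.05 g / 0.0225 m^2 = 180.0 g/m^2

180.0 g/m^2


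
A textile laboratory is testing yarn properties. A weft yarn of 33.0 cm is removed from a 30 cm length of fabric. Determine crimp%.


Formula: Crimp% = ((L_yarn - L_fabric) / L_fabric) * 100
Step 1: Extension = 33.0 - 30 = 3.0 cm
Step 2: Crimp% = (3.0 / 30) * 100
Step 3: Crimp% = 0.1 * 100 = 10.0%

10.0%


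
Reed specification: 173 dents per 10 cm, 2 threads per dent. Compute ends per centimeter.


Formula: EPC = (dents per 10 cm * ends per dent) / 10
Step 1: Total ends per 10 cm = 173 * 2 = 346
Step 2: EPC = 346 / 10 = 34.6 ends/cm

34.6 ends/cm


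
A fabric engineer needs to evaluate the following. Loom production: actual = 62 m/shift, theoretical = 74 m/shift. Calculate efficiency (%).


Formula: Efficiency% = (Actual output / Theoretical output) * 100
Efficiency% = (62 / 74) * 100
Efficiency% = 0.837838 * 100 = 83.7838% ≈ 83.8%

83.8%


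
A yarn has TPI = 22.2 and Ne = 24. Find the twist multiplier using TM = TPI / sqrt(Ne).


Formula: TM = TPI / sqrt(Ne)
Step 1: sqrt(Ne) = sqrt(24) = 4.899
Step 2: TM = 22.2 / 4.899 = 4.53

4.53 TM


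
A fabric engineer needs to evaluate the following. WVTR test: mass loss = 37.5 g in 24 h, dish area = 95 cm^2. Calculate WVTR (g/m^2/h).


Formula: WVTR = mass_loss / (area * time)
Step 1: Convert area: 95 cm^2 = 0.0095 m^2
Step 2: WVTR = 37.5 g / (0.0095 m^2 * 24 h)
Step 3: WVTR = 37.5 / 0.228 = 164.5 g/m^2/h

164.5 g/m^2/h


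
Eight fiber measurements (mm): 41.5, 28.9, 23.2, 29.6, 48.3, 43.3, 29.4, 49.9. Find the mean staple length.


Formula: Mean = sum of lengths / count
Sum = 41.5 + 28.9 + 23.2 + 29.6 + 48.3 + 43.3 + 29.4 + 49.9
Sum = 294.1 mm
Mean = 294.1 / 8 = 36.76 mm

36.76 mm


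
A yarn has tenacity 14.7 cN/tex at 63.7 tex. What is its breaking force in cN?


Formula: Breaking force = Tenacity * Linear density
F = 14.7 cN/tex * 63.7 tex
F = 936.39 cN

936.39 cN


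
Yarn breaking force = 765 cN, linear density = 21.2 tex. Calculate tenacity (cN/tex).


Formula: Tenacity = Breaking force / Linear density
Tenacity = 765 cN / 21.2 tex
Tenacity = 36.08 cN/tex

36.08 cN/tex


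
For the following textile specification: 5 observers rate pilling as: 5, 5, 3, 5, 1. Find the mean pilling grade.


Formula: Mean = sum / count
Sum = 5 + 5 + 3 + 5 + 1 = 19
Mean = 19 / 5 = 3.8

3.8


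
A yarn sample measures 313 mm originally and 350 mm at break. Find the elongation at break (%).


Formula: Elongation (%) = ((L_break - L0) / L0) * 100
Step 1: Extension = 350 - 313 = 37 mm
Step 2: Elongation = (37 / 313) * 100
Step 3: Elongation = 0.118211 * 100 = 11.8211% ≈ 11.8%

11.8%


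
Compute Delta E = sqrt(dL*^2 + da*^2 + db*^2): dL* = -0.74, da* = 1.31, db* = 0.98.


Formula: Delta E = sqrt(dL*^2 + da*^2 + db*^2)
Step 1: dL*^2 = (-0.74)^2 = 0.5476
Step 2: da*^2 = 1.31^2 = 1.7161
Step 3: db*^2 = 0.98^2 = 0.9604
Step 4: Sum = 0.5476 + 1.7161 + 0.9604 = 3.2241
Step 5: Delta E = sqrt(3.2241) = 1.8

1.8 Delta E


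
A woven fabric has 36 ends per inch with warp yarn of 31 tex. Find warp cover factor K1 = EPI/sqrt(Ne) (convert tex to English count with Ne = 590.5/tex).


Formula: K1 = EPI / sqrt(Ne), with Ne = 590.5 / tex_warp
Step 1: Ne = 590.5 / 31 = 19.048
Step 2: sqrt(Ne) = sqrt(19.048) = 4.3644
Step 3: K1 = 36 / 4.3644 = 8.2

8.2


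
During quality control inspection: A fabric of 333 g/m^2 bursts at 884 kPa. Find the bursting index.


Formula: Bursting Index = Bursting Strength / Fabric GSM
BI = 884 kPa / 333 g/m^2
BI = 2.655 kPa/(g/m^2)

2.655 kPa/(g/m^2)


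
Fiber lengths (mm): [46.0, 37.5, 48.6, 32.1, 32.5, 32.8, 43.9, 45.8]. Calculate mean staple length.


Formula: Mean = sum of lengths / count
Sum = 46.0 + 37.5 + 48.6 + 32.1 + 32.5 + 32.8 + 43.9 + 45.8
Sum = 319.2 mm
Mean = 319.2 / 8 = 39.90 mm

39.90 mm


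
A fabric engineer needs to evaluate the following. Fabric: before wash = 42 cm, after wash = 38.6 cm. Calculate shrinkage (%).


Formula: Shrinkage% = ((L_before - L_after) / L_before) * 100
Step 1: Shrinkage = 42 - 38.6 = 3.4 cm
Step 2: Shrinkage% = (3.4 / 42) * 100
Step 3: Shrinkage% = 0.080952 * 100 = 8.0952% ≈ 8.1%

8.1%


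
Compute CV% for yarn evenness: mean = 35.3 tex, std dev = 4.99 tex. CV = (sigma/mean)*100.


Formula: CV% = (standard deviation / mean) * 100
Step 1: Ratio = 4.99 / 35.3 = 0.14136
Step 2: CV% = 0.14136 * 100 = 14.136% ≈ 14.1%

14.1%


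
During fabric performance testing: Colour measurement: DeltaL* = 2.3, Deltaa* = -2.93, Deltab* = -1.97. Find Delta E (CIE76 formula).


Formula: Delta E = sqrt(dL*^2 + da*^2 + db*^2)
Step 1: dL*^2 = 2.3^2 = 5.29
Step 2: da*^2 = (-2.93)^2 = 8.5849
Step 3: db*^2 = (-1.97)^2 = 3.8809
Step 4: Sum = 5.29 + 8.5849 + 3.8809 = 17.7558
Step 5: Delta E = sqrt(17.7558) = 4.21

4.21 Delta E


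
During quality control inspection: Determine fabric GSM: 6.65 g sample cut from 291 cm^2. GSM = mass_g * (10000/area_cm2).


Formula: GSM = mass_g / area_m2
Step 1: Convert area: 291 cm^2 = 291 / 10000 = 0.0291 m^2
Step 2: GSM = 6.65 g / 0.0291 m^2 = 228.5 g/m^2

228.5 g/m^2


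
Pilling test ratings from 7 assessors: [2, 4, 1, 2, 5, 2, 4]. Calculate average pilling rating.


Formula: Mean = sum / count
Sum = 2 + 4 + 1 + 2 + 5 + 2 + 4 = 20
Mean = 20 / 7 = 2.9

2.9


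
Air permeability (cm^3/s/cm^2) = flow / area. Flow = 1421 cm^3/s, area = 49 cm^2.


Formula: Air Permeability = Airflow / Test Area
AP = 1421 cm^3/s / 49 cm^2
AP = 29.0 cm^3/s/cm^2

29.0 cm^3/s/cm^2


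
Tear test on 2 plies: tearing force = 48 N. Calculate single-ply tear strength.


Formula: Per-ply strength = Total force / Number of plies
Per-ply = 48 N / 2
Per-ply = 24 N

24 N


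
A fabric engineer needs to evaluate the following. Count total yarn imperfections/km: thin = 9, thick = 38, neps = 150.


Formula: Total = thin places + thick places + neps
Total = 9 + 38 + 150
Total = 197 imperfections/km

197 imperfections/km


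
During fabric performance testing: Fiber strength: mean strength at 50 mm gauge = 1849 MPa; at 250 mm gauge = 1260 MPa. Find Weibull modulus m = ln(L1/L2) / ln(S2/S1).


Formula: m = ln(L1/L2) / ln(S2/S1)
Step 1: ln(L1/L2) = ln(50/250) = -1.60944
Step 2: S2/S1 = 1260/1849 = 0.68145
Step 3: ln(S2/S1) = ln(0.68145) = -0.38353
Step 4: m = -1.60944 / -0.38353 = 4.20

4.20 (Weibull m)


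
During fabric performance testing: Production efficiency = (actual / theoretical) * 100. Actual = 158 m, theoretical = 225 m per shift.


Formula: Efficiency% = (Actual output / Theoretical output) * 100
Efficiency% = (158 / 225) * 100
Efficiency% = 0.702222 * 100 = 70.2222% ≈ 70.2%

70.2%


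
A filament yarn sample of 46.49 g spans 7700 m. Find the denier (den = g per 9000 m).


Formula: den = (mass_g / length_m) * 9000
Substituting: den = (46.49 / 7700) * 9000
Intermediate: 46.49 / 7700 = 0.00603766 g/m
den = 0.00603766 * 9000 = 54.3 denier

54.3 denier


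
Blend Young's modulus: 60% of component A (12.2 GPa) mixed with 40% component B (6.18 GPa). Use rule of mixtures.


Formula: Blend property = (fraction_A * property_A) + (fraction_B * property_B)
Step 1: Contribution A = 60/100 * 12.2 GPa = 7.32 GPa
Step 2: Contribution B = 40/100 * 6.18 GPa = 2.472 GPa
Step 3: Blend Young's modulus = 7.32 + 2.472 = 9.792 GPa

9.792 GPa


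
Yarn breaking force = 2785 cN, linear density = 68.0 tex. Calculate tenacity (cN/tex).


Formula: Tenacity = Breaking force / Linear density
Tenacity = 2785 cN / 68.0 tex
Tenacity = 40.96 cN/tex

40.96 cN/tex


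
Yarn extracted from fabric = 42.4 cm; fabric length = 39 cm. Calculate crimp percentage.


Formula: Crimp% = ((L_yarn - L_fabric) / L_fabric) * 100
Step 1: Extension = 42.4 - 39 = 3.4 cm
Step 2: Crimp% = (3.4 / 39) * 100
Step 3: Crimp% = 0.087179 * 100 = 8.7179% ≈ 8.7%

8.7%


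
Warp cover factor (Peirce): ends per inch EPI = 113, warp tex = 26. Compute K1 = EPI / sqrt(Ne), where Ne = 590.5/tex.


Formula: K1 = EPI / sqrt(Ne), with Ne = 590.5 / tex_warp
Step 1: Ne = 590.5 / 26 = 22.712
Step 2: sqrt(Ne) = sqrt(22.712) = 4.7657
Step 3: K1 = 113 / 4.7657 = 23.7

23.7


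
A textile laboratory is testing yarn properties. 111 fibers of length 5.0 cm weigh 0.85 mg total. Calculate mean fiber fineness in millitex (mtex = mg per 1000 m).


Formula: fineness (mtex) = mass (mg) / total length (km) = (mass_mg / total_length_m) * 1000
Step 1: Convert fiber length: 5.0 cm = 0.05 m
Step 2: Total fiber length = 111 * 0.05 = 5.55 m
Step 3: Linear density = 0.85 mg / 5.55 m = 0.1532 mg/m
Step 4: fineness = 0.1532 * 1000 = 153.2 mtex

153.2 mtex


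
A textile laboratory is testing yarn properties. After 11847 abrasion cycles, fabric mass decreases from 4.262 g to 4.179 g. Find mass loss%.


Formula: Mass loss% = ((m_before - m_after) / m_before) * 100
Step 1: Mass loss = 4.262 - 4.179 = 0.083 g
Step 2: Ratio = 0.083 / 4.262 = 0.0194744
Step 3: Mass loss% = 0.0194744 * 100 = 1.94744% ≈ 1.95%

1.95%


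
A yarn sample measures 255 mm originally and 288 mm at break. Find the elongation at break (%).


Formula: Elongation (%) = ((L_break - L0) / L0) * 100
Step 1: Extension = 288 - 255 = 33 mm
Step 2: Elongation = (33 / 255) * 100
Step 3: Elongation = 0.129412 * 100 = 12.9412% ≈ 12.9%

12.9%


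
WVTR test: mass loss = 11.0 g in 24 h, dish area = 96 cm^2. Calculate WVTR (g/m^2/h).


Formula: WVTR = mass_loss / (area * time)
Step 1: Convert area: 96 cm^2 = 0.0096 m^2
Step 2: WVTR = 11.0 g / (0.0096 m^2 * 24 h)
Step 3: WVTR = 11.0 / 0.2304 = 47.7 g/m^2/h

47.7 g/m^2/h


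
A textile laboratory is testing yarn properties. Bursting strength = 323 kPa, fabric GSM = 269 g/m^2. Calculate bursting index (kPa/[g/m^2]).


Formula: Bursting Index = Bursting Strength / Fabric GSM
BI = 323 kPa / 269 g/m^2
BI = 1.201 kPa/(g/m^2)

1.201 kPa/(g/m^2)


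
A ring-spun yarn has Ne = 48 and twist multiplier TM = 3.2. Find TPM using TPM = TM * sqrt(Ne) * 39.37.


Formula: TPM = TM * sqrt(Ne) * 39.37
Step 1: sqrt(Ne) = sqrt(48) = 6.9282
Step 2: TM * sqrt(Ne) = 3.2 * 6.9282 = 22.1702
Step 3: TPM = 22.1702 * 39.37 = 873 twists/m

873 twists/m


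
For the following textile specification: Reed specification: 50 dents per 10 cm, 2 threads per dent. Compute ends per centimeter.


Formula: EPC = (dents per 10 cm * ends per dent) / 10
Step 1: Total ends per 10 cm = 50 * 2 = 100
Step 2: EPC = 100 / 10 = 10.0 ends/cm

10.0 ends/cm


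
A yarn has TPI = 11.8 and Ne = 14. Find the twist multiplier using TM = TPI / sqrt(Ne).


Formula: TM = TPI / sqrt(Ne)
Step 1: sqrt(Ne) = sqrt(14) = 3.7417
Step 2: TM = 11.8 / 3.7417 = 3.15

3.15 TM


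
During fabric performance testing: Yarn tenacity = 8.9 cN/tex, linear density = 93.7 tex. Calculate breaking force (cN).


Formula: Breaking force = Tenacity * Linear density
F = 8.9 cN/tex * 93.7 tex
F = 833.93 cN

833.93 cN


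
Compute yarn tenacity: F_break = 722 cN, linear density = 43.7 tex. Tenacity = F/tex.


Formula: Tenacity = Breaking force / Linear density
Tenacity = 722 cN / 43.7 tex
Tenacity = 16.52 cN/tex

16.52 cN/tex


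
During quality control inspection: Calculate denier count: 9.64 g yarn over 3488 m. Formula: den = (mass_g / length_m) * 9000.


Formula: den = (mass_g / length_m) * 9000
Substituting: den = (9.64 / 3488) * 9000
Intermediate: 9.64 / 3488 = 0.00276376 g/m
den = 0.00276376 * 9000 = 24.9 denier

24.9 denier


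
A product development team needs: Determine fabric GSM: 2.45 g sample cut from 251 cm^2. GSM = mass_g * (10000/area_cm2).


Formula: GSM = mass_g / area_m2
Step 1: Convert area: 251 cm^2 = 251 / 10000 = 0.0251 m^2
Step 2: GSM = 2.45 g / 0.0251 m^2 = 97.6 g/m^2

97.6 g/m^2


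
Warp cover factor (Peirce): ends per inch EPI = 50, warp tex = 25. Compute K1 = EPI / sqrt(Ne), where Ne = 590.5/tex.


Formula: K1 = EPI / sqrt(Ne), with Ne = 590.5 / tex_warp
Step 1: Ne = 590.5 / 25 = 23.62
Step 2: sqrt(Ne) = sqrt(23.62) = 4.86
Step 3: K1 = 50 / 4.86 = 10.3

10.3


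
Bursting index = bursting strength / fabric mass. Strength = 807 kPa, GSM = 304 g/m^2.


Formula: Bursting Index = Bursting Strength / Fabric GSM
BI = 807 kPa / 304 g/m^2
BI = 2.655 kPa/(g/m^2)

2.655 kPa/(g/m^2)


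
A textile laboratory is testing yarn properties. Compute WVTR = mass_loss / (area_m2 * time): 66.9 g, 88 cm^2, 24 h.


Formula: WVTR = mass_loss / (area * time)
Step 1: Convert area: 88 cm^2 = 0.0088 m^2
Step 2: WVTR = 66.9 g / (0.0088 m^2 * 24 h)
Step 3: WVTR = 66.9 / 0.2112 = 316.8 g/m^2/h

316.8 g/m^2/h


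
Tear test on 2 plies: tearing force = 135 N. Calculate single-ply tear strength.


Formula: Per-ply strength = Total force / Number of plies
Per-ply = 135 N / 2
Per-ply = 67.5 N

67.5 N


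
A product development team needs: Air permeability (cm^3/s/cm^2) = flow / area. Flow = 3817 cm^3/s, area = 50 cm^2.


Formula: Air Permeability = Airflow / Test Area
AP = 3817 cm^3/s / 50 cm^2
AP = 76.3 cm^3/s/cm^2

76.3 cm^3/s/cm^2


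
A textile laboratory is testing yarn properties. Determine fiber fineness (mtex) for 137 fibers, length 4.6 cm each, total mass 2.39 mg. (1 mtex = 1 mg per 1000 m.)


Formula: fineness (mtex) = mass (mg) / total length (km) = (mass_mg / total_length_m) * 1000
Step 1: Convert fiber length: 4.6 cm = 0.046 m
Step 2: Total fiber length = 137 * 0.046 = 6.302 m
Step 3: Linear density = 2.39 mg / 6.302 m = 0.3792 mg/m
Step 4: fineness = 0.3792 * 1000 = 379.2 mtex

379.2 mtex


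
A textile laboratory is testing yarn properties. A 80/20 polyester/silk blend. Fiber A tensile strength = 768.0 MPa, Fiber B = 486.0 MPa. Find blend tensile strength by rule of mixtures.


Formula: Blend property = (fraction_A * property_A) + (fraction_B * property_B)
Step 1: Contribution A = 80/100 * 768.0 MPa = 614.4 MPa
Step 2: Contribution B = 20/100 * 486.0 MPa = 97.2 MPa
Step 3: Blend tensile strength = 614.4 + 97.2 = 711.6 MPa

711.6 MPa


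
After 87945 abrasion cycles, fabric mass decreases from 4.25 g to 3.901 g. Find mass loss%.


Formula: Mass loss% = ((m_before - m_after) / m_before) * 100
Step 1: Mass loss = 4.25 - 3.901 = 0.349 g
Step 2: Ratio = 0.349 / 4.25 = 0.0821176
Step 3: Mass loss% = 0.0821176 * 100 = 8.21176% ≈ 8.21%

8.21%


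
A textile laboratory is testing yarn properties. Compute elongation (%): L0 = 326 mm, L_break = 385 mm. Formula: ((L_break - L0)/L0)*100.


Formula: Elongation (%) = ((L_break - L0) / L0) * 100
Step 1: Extension = 385 - 326 = 59 mm
Step 2: Elongation = (59 / 326) * 100
Step 3: Elongation = 0.180982 * 100 = 18.0982% ≈ 18.1%

18.1%


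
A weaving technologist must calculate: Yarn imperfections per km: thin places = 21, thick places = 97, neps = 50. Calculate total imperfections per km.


Formula: Total = thin places + thick places + neps
Total = 21 + 97 + 50
Total = 168 imperfections/km

168 imperfections/km


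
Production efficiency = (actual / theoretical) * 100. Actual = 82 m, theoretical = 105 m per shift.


Formula: Efficiency% = (Actual output / Theoretical output) * 100
Efficiency% = (82 / 105) * 100
Efficiency% = 0.780952 * 100 = 78.0952% ≈ 78.1%

78.1%


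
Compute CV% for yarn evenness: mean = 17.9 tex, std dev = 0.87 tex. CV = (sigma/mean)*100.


Formula: CV% = (standard deviation / mean) * 100
Step 1: Ratio = 0.87 / 17.9 = 0.048603
Step 2: CV% = 0.048603 * 100 = 4.8603% ≈ 4.9%

4.9%


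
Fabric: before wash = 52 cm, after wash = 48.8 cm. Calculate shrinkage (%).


Formula: Shrinkage% = ((L_before - L_after) / L_before) * 100
Step 1: Shrinkage = 52 - 48.8 = 3.2 cm
Step 2: Shrinkage% = (3.2 / 52) * 100
Step 3: Shrinkage% = 0.061538 * 100 = 6.1538% ≈ 6.2%

6.2%


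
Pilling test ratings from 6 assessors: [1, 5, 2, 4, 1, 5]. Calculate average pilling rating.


Formula: Mean = sum / count
Sum = 1 + 5 + 2 + 4 + 1 + 5 = 18
Mean = 18 / 6 = 3.0

3.0


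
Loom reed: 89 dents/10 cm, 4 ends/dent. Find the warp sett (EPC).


Formula: EPC = (dents per 10 cm * ends per dent) / 10
Step 1: Total ends per 10 cm = 89 * 4 = 356
Step 2: EPC = 356 / 10 = 35.6 ends/cm

35.6 ends/cm


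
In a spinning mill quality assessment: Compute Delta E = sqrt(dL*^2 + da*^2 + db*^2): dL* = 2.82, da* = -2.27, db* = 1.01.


Formula: Delta E = sqrt(dL*^2 + da*^2 + db*^2)
Step 1: dL*^2 = 2.82^2 = 7.9524
Step 2: da*^2 = (-2.27)^2 = 5.1529
Step 3: db*^2 = 1.01^2 = 1.0201
Step 4: Sum = 7.9524 + 5.1529 + 1.0201 = 14.1254
Step 5: Delta E = sqrt(14.1254) = 3.76

3.76 Delta E


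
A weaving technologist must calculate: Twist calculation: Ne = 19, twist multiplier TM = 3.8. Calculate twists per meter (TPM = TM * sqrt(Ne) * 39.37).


Formula: TPM = TM * sqrt(Ne) * 39.37
Step 1: sqrt(Ne) = sqrt(19) = 4.3589
Step 2: TM * sqrt(Ne) = 3.8 * 4.3589 = 16.5638
Step 3: TPM = 16.5638 * 39.37 = 652 twists/m

652 twists/m


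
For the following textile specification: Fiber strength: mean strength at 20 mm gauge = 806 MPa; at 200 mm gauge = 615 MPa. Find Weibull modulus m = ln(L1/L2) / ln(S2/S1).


Formula: m = ln(L1/L2) / ln(S2/S1)
Step 1: ln(L1/L2) = ln(20/200) = -2.30259
Step 2: S2/S1 = 615/806 = 0.76303
Step 3: ln(S2/S1) = ln(0.76303) = -0.27046
Step 4: m = -2.30259 / -0.27046 = 8.51

8.51 (Weibull m)


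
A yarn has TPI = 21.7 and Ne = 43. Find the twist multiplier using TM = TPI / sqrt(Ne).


Formula: TM = TPI / sqrt(Ne)
Step 1: sqrt(Ne) = sqrt(43) = 6.5574
Step 2: TM = 21.7 / 6.5574 = 3.31

3.31 TM


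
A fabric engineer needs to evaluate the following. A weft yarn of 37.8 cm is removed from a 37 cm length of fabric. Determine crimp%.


Formula: Crimp% = ((L_yarn - L_fabric) / L_fabric) * 100
Step 1: Extension = 37.8 - 37 = 0.8 cm
Step 2: Crimp% = (0.8 / 37) * 100
Step 3: Crimp% = 0.021622 * 100 = 2.1622% ≈ 2.2%

2.2%


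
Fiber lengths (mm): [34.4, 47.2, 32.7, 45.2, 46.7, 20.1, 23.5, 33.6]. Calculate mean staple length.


Formula: Mean = sum of lengths / count
Sum = 34.4 + 47.2 + 32.7 + 45.2 + 46.7 + 20.1 + 23.5 + 33.6
Sum = 283.4 mm
Mean = 283.4 / 8 = 35.43 mm

35.43 mm


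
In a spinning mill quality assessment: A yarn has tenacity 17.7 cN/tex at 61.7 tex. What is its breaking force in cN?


Formula: Breaking force = Tenacity * Linear density
F = 17.7 cN/tex * 61.7 tex
F = 1092.09 cN

1092.09 cN


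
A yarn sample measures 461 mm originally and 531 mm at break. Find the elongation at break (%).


Formula: Elongation (%) = ((L_break - L0) / L0) * 100
Step 1: Extension = 531 - 461 = 70 mm
Step 2: Elongation = (70 / 461) * 100
Step 3: Elongation = 0.151844 * 100 = 15.1844% ≈ 15.2%

15.2%


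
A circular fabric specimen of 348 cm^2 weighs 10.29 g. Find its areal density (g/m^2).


Formula: GSM = mass_g / area_m2
Step 1: Convert area: 348 cm^2 = 348 / 10000 = 0.0348 m^2
Step 2: GSM = 10.29 g / 0.0348 m^2 = 295.7 g/m^2

295.7 g/m^2


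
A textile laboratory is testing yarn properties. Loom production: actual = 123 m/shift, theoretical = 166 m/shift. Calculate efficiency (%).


Formula: Efficiency% = (Actual output / Theoretical output) * 100
Efficiency% = (123 / 166) * 100
Efficiency% = 0.740964 * 100 = 74.0964% ≈ 74.1%

74.1%


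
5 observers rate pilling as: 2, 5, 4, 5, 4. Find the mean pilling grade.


Formula: Mean = sum / count
Sum = 2 + 5 + 4 + 5 + 4 = 20
Mean = 20 / 5 = 4.0

4.0


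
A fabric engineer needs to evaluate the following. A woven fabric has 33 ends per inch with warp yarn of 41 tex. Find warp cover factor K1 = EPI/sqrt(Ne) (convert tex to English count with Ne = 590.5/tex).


Formula: K1 = EPI / sqrt(Ne), with Ne = 590.5 / tex_warp
Step 1: Ne = 590.5 / 41 = 14.402
Step 2: sqrt(Ne) = sqrt(14.402) = 3.795
Step 3: K1 = 33 / 3.795 = 8.7

8.7


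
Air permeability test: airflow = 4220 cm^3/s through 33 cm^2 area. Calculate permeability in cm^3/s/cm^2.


Formula: Air Permeability = Airflow / Test Area
AP = 4220 cm^3/s / 33 cm^2
AP = 127.9 cm^3/s/cm^2

127.9 cm^3/s/cm^2


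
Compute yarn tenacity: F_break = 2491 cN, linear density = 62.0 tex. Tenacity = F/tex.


Formula: Tenacity = Breaking force / Linear density
Tenacity = 2491 cN / 62.0 tex
Tenacity = 40.18 cN/tex

40.18 cN/tex


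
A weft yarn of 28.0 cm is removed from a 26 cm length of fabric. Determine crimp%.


Formula: Crimp% = ((L_yarn - L_fabric) / L_fabric) * 100
Step 1: Extension = 28.0 - 26 = 2.0 cm
Step 2: Crimp% = (2.0 / 26) * 100
Step 3: Crimp% = 0.076923 * 100 = 7.6923% ≈ 7.7%

7.7%


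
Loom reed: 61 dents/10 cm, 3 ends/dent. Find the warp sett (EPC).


Formula: EPC = (dents per 10 cm * ends per dent) / 10
Step 1: Total ends per 10 cm = 61 * 3 = 183
Step 2: EPC = 183 / 10 = 18.3 ends/cm

18.3 ends/cm


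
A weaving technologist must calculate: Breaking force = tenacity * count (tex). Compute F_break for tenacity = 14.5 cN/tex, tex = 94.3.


Formula: Breaking force = Tenacity * Linear density
F = 14.5 cN/tex * 94.3 tex
F = 1367.35 cN

1367.35 cN


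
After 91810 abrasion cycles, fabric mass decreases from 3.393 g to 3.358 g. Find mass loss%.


Formula: Mass loss% = ((m_before - m_after) / m_before) * 100
Step 1: Mass loss = 3.393 - 3.358 = 0.035 g
Step 2: Ratio = 0.035 / 3.393 = 0.0103154
Step 3: Mass loss% = 0.0103154 * 100 = 1.03154% ≈ 1.03%

1.03%


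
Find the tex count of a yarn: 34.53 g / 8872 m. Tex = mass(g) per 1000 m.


Formula: Tex = (mass_g / length_m) * 1000
Substituting: Tex = (34.53 / 8872) * 1000
Intermediate: 34.53 / 8872 = 0.00389202 g/m
Tex = 0.00389202 * 1000 = 3.89 tex

3.89 tex


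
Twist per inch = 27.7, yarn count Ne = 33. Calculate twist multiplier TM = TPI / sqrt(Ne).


Formula: TM = TPI / sqrt(Ne)
Step 1: sqrt(Ne) = sqrt(33) = 5.7446
Step 2: TM = 27.7 / 5.7446 = 4.82

4.82 TM


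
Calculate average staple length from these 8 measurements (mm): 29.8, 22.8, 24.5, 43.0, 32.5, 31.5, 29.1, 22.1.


Formula: Mean = sum of lengths / count
Sum = 29.8 + 22.8 + 24.5 + 43.0 + 32.5 + 31.5 + 29.1 + 22.1
Sum = 235.3 mm
Mean = 235.3 / 8 = 29.41 mm

29.41 mm


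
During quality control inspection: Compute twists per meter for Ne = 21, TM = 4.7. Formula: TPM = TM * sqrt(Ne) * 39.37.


Formula: TPM = TM * sqrt(Ne) * 39.37
Step 1: sqrt(Ne) = sqrt(21) = 4.5826
Step 2: TM * sqrt(Ne) = 4.7 * 4.5826 = 21.5382
Step 3: TPM = 21.5382 * 39.37 = 848 twists/m

848 twists/m


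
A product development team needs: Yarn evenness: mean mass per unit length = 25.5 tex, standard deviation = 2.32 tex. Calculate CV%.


Formula: CV% = (standard deviation / mean) * 100
Step 1: Ratio = 2.32 / 25.5 = 0.09098
Step 2: CV% = 0.09098 * 100 = 9.098% ≈ 9.1%

9.1%


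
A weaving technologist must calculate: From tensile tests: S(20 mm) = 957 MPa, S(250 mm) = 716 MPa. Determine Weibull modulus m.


Formula: m = ln(L1/L2) / ln(S2/S1)
Step 1: ln(L1/L2) = ln(20/250) = -2.52573
Step 2: S2/S1 = 716/957 = 0.74817
Step 3: ln(S2/S1) = ln(0.74817) = -0.29013
Step 4: m = -2.52573 / -0.29013 = 8.71

8.71 (Weibull m)


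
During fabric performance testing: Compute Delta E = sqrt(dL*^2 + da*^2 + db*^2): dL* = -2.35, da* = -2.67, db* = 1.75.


Formula: Delta E = sqrt(dL*^2 + da*^2 + db*^2)
Step 1: dL*^2 = (-2.35)^2 = 5.5225
Step 2: da*^2 = (-2.67)^2 = 7.1289
Step 3: db*^2 = 1.75^2 = 3.0625
Step 4: Sum = 5.5225 + 7.1289 + 3.0625 = 15.7139
Step 5: Delta E = sqrt(15.7139) = 3.96

3.96 Delta E


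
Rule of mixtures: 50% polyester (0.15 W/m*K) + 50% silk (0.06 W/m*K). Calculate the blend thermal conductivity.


Formula: Blend property = (fraction_A * property_A) + (fraction_B * property_B)
Step 1: Contribution A = 50/100 * 0.15 W/m*K = 0.075 W/m*K
Step 2: Contribution B = 50/100 * 0.06 W/m*K = 0.03 W/m*K
Step 3: Blend thermal conductivity = 0.075 + 0.03 = 0.105 W/m*K

0.105 W/m*K


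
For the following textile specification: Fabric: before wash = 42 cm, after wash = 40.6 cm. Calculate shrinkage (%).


Formula: Shrinkage% = ((L_before - L_after) / L_before) * 100
Step 1: Shrinkage = 42 - 40.6 = 1.4 cm
Step 2: Shrinkage% = (1.4 / 42) * 100
Step 3: Shrinkage% = 0.033333 * 100 = 3.3333% ≈ 3.3%

3.3%


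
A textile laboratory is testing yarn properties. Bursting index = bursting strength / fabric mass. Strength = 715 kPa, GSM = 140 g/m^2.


Formula: Bursting Index = Bursting Strength / Fabric GSM
BI = 715 kPa / 140 g/m^2
BI = 5.107 kPa/(g/m^2)

5.107 kPa/(g/m^2)


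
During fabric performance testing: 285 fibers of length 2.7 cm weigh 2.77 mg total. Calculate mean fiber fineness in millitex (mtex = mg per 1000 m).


Formula: fineness (mtex) = mass (mg) / total length (km) = (mass_mg / total_length_m) * 1000
Step 1: Convert fiber length: 2.7 cm = 0.027 m
Step 2: Total fiber length = 285 * 0.027 = 7.695 m
Step 3: Linear density = 2.77 mg / 7.695 m = 0.3600 mg/m
Step 4: fineness = 0.3600 * 1000 = 360.0 mtex

360.0 mtex


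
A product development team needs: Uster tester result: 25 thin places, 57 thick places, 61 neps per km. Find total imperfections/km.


Formula: Total = thin places + thick places + neps
Total = 25 + 57 + 61
Total = 143 imperfections/km

143 imperfections/km


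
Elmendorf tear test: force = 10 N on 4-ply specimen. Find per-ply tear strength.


Formula: Per-ply strength = Total force / Number of plies
Per-ply = 10 N / 4
Per-ply = 2.5 N

2.5 N


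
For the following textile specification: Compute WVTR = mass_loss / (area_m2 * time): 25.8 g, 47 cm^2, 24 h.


Formula: WVTR = mass_loss / (area * time)
Step 1: Convert area: 47 cm^2 = 0.0047 m^2
Step 2: WVTR = 25.8 g / (0.0047 m^2 * 24 h)
Step 3: WVTR = 25.8 / 0.1128 = 228.7 g/m^2/h

228.7 g/m^2/h


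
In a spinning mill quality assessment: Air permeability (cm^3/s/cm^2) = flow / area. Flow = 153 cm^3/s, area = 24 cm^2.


Formula: Air Permeability = Airflow / Test Area
AP = 153 cm^3/s / 24 cm^2
AP = 6.4 cm^3/s/cm^2

6.4 cm^3/s/cm^2


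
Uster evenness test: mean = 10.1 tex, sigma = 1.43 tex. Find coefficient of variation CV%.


Formula: CV% = (standard deviation / mean) * 100
Step 1: Ratio = 1.43 / 10.1 = 0.141584
Step 2: CV% = 0.141584 * 100 = 14.1584% ≈ 14.2%

14.2%
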